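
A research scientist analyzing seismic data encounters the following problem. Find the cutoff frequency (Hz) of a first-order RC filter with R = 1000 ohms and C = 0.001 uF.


Cutoff frequency of a first-order RC filter:
fc = 1 / (2 * pi * R * C)
C = 0.001 uF = 1e-09 F
fc = 1 / (2 * pi * 1000 * 1e-09)
   = 1 / 6.2831853071796e-06
   = 159154.943092 Hz

159154.943092 Hz


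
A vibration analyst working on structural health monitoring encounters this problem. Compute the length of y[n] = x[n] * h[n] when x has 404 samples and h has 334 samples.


Linear convolution output length:
L = N + M - 1
  = 404 + 334 - 1
  = 737 samples

737


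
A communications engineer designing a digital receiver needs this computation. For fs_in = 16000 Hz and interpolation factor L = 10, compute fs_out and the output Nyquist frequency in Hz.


Step 1 — output sample rate after interpolation by L:
fs_out = L * fs_in = 10 * 16000 = 160000 Hz

Step 2 — Nyquist frequency of the output stream:
f_Nyq = fs_out / 2 = 160000 / 2 = 80000.0 Hz

fs_out = 160000 Hz; f_Nyquist = 80000.0 Hz


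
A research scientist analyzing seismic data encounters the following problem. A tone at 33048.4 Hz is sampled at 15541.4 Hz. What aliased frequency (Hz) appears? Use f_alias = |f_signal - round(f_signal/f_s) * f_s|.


Compute the nearest integer multiple of fs to the signal:
n = round(33048.4 / 15541.4) = 2
f_alias = |33048.4 - 2 * 15541.4|
        = |33048.4 - 31082.8|
        = 1965.6 Hz

1965.6


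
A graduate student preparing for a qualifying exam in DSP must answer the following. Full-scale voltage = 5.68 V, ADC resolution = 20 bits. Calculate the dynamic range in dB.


Dynamic range from full-scale to LSB:
V_min = V_max / 2^bits = 5.68 / 2^20
DR = 20 * log10(V_max / V_min)
   = 20 * log10(2^20)
   = 20 * 20 * log10(2)
   = 120.41 dB

120.41 dB


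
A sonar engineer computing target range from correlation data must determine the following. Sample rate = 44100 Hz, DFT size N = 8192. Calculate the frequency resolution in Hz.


DFT frequency resolution:
df = fs / N
   = 44100 / 8192
   = 5.3833 Hz

5.3833 Hz


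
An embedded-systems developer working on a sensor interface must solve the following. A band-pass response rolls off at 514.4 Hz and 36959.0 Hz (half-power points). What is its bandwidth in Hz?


Bandwidth is the difference of -3dB frequencies:
BW = f_high - f_low
   = 36959.0 - 514.4
   = 36444.6 Hz

36444.6 Hz


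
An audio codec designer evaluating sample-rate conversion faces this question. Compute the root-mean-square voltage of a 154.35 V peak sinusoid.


RMS voltage for a sinusoidal waveform:
V_rms = V_peak / sqrt(2)
      = 154.35 / 1.414214
      = 109.142 V

109.142 V


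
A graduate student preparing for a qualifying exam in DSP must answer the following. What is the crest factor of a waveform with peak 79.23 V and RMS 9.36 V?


Crest factor is the ratio of peak to RMS:
CF = V_peak / V_rms
   = 79.23 / 9.36
   = 8.4647

8.4647


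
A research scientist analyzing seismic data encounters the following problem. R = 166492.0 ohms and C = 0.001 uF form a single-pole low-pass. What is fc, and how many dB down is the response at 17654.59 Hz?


Step 1 — cutoff frequency:
fc = 1 / (2*pi*R*C)
C = 0.001 uF = 1e-09 F
fc = 1 / (2*pi*166492.0*1e-09)
   = 955.931 Hz

Step 2 — magnitude at f = 17654.59 Hz:
|H(f)| = 1 / sqrt(1 + (f/fc)^2)
f/fc = 17654.59 / 955.931 = 18.468477
|H| = 1 / sqrt(1 + 341.084643) = 0.0540671
|H|_dB = 20*log10(0.0540671) = -25.34 dB

fc = 955.931 Hz; |H(17654.59 Hz)| = -25.34 dB


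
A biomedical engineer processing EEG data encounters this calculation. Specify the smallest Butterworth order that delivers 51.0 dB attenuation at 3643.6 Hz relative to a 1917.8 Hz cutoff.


Butterworth filter order formula:
n = log10(10^(A/10) - 1) / (2 * log10(f_stop/f_pass))
10^(51.0/10) - 1 = 125891.5412
f_stop/f_pass = 3643.6 / 1917.8 = 1.8999
n = 9.1487 -> ceil = 10

10


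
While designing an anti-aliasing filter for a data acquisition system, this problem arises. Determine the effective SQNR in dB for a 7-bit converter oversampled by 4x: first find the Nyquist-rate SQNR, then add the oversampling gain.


Step 1 — baseline SQNR at Nyquist:
SQNR_base = 6.02*N + 1.76
          = 6.02*7 + 1.76
          = 43.9 dB

Step 2 — oversampling processing gain:
G = 10*log10(OSR) = 10*log10(4) = 6.02 dB

Step 3 — total:
SQNR_total = 43.9 + 6.02 = 49.92 dB

Base SQNR = 43.9 dB; oversampled SQNR = 49.92 dB


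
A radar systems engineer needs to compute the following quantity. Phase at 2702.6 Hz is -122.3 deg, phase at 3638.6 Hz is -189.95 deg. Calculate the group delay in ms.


Group delay from phase difference:
tau = -d(phi)/d(omega)
d(phi) = -67.65 deg = -1.180715 rad
d(omega) = 2*pi*(3638.6 - 2702.6) = 5881.0614 rad/s
tau = -(-1.180715) / 5881.0614
    = 0.2008 ms

0.2008 ms


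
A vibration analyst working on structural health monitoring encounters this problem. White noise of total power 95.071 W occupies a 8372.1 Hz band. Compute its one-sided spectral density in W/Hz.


Power spectral density:
PSD = P / BW
    = 95.071 / 8372.1
    = 0.01135569 W/Hz

0.01135569 W/Hz


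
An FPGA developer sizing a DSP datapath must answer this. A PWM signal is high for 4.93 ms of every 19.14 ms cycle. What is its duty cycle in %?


Duty cycle as a percentage:
DC = (t_on / T) * 100
   = (4.93 / 19.14) * 100
   = 0.257576 * 100
   = 25.76 %

25.76 %


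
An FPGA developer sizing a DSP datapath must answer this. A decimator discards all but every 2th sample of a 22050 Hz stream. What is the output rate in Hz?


Decimation reduces the sample rate:
fs_out = fs_in / M
       = 22050 / 2
       = 11025.0 Hz

11025.0 Hz


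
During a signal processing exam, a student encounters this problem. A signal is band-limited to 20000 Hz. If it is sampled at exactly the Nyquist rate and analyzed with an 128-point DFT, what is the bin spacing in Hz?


Step 1 — Nyquist sampling rate:
fs = 2 * fmax = 2 * 20000 = 40000 Hz

Step 2 — DFT bin spacing:
df = fs / N = 40000 / 128 = 312.5 Hz

312.5 Hz


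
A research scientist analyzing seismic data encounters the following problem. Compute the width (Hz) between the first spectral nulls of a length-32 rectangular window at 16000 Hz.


Main lobe width for a rectangular window:
Width = 2 * fs / N
      = 2 * 16000 / 32
      = 32000 / 32
      = 1000.0 Hz

1000.0 Hz


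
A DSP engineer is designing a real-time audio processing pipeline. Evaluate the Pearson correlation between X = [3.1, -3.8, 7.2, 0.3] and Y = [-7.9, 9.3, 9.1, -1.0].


Pearson correlation coefficient (population):
r = cov(X,Y) / (std(X) * std(Y))
Mean X = 1.7, Mean Y = 2.375
Cov(X,Y) = -2.69
Std(X) = 4.013104, Std(Y) = 7.248233
r = -0.0925

-0.0925


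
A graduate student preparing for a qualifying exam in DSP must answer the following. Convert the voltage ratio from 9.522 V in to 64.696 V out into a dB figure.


Voltage gain in dB:
G = 20 * log10(Vout / Vin)
  = 20 * log10(64.696 / 9.522)
  = 20 * log10(6.794371)
  = 20 * 0.832149
  = 16.64 dB

16.64 dB


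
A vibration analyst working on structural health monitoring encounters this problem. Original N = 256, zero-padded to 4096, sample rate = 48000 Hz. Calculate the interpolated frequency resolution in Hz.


Frequency resolution after zero-padding:
N_padded = 256 * 16 = 4096
df = fs / N_padded
   = 48000 / 4096
   = 11.7188 Hz

11.7188 Hz


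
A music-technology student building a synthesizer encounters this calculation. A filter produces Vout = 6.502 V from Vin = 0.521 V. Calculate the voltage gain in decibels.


Voltage gain in dB:
G = 20 * log10(Vout / Vin)
  = 20 * log10(6.502 / 0.521)
  = 20 * log10(12.479846)
  = 20 * 1.096209
  = 21.92 dB

21.92 dB


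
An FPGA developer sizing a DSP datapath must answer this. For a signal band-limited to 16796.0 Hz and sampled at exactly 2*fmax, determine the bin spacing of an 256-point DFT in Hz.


Step 1 — Nyquist sampling rate:
fs = 2 * fmax = 2 * 16796.0 = 33592.0 Hz

Step 2 — DFT bin spacing:
df = fs / N = 33592.0 / 256 = 131.2188 Hz

131.2188 Hz


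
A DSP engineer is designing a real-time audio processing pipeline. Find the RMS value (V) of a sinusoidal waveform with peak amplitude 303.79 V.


RMS voltage for a sinusoidal waveform:
V_rms = V_peak / sqrt(2)
      = 303.79 / 1.414214
      = 214.812 V

214.812 V


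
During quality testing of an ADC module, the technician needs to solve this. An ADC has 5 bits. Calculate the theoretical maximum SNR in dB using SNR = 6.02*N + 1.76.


Theoretical SNR for a full-scale sinusoid:
SNR = 6.02 * N + 1.76
    = 6.02 * 5 + 1.76
    = 30.1 + 1.76
    = 31.86 dB

31.86 dB


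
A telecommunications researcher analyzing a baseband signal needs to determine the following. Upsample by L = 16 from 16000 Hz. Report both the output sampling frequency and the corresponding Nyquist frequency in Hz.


Step 1 — output sample rate after interpolation by L:
fs_out = L * fs_in = 16 * 16000 = 256000 Hz

Step 2 — Nyquist frequency of the output stream:
f_Nyq = fs_out / 2 = 256000 / 2 = 128000.0 Hz

fs_out = 256000 Hz; f_Nyquist = 128000.0 Hz


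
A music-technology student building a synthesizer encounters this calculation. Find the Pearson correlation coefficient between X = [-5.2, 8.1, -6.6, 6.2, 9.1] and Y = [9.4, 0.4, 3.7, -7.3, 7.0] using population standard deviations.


Pearson correlation coefficient (population):
r = cov(X,Y) / (std(X) * std(Y))
Mean X = 2.32, Mean Y = 2.64
Cov(X,Y) = -16.4488
Std(X) = 6.790405, Std(Y) = 5.824981
r = -0.4159

-0.4159


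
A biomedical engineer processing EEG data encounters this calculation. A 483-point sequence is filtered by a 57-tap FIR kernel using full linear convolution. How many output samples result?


Linear convolution output length:
L = N + M - 1
  = 483 + 57 - 1
  = 539 samples

539


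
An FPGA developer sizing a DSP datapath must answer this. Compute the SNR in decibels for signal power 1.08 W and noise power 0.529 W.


SNR in decibels:
SNR = 10 * log10(Ps / Pn)
    = 10 * log10(1.08 / 0.529)
    = 10 * log10(2.0416)
    = 10 * 0.31
    = 3.1 dB

3.1 dB


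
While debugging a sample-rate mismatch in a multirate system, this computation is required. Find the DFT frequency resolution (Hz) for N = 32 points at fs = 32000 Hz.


DFT frequency resolution:
df = fs / N
   = 32000 / 32
   = 1000.0 Hz

1000.0 Hz


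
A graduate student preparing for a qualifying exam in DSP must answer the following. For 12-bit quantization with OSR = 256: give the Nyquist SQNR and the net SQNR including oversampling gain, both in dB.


Step 1 — baseline SQNR at Nyquist:
SQNR_base = 6.02*N + 1.76
          = 6.02*12 + 1.76
          = 74.0 dB

Step 2 — oversampling processing gain:
G = 10*log10(OSR) = 10*log10(256) = 24.08 dB

Step 3 — total:
SQNR_total = 74.0 + 24.08 = 98.08 dB

Base SQNR = 74.0 dB; oversampled SQNR = 98.08 dB


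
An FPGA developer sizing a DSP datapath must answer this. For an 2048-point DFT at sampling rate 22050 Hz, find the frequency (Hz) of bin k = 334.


Frequency of DFT bin k:
f_k = k * fs / N
    = 334 * 22050 / 2048
    = 7364700 / 2048
    = 3596.045 Hz

3596.045 Hz


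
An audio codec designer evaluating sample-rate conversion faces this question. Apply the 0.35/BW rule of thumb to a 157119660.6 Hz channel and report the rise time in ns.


Rise time from bandwidth relationship:
tr = 0.35 / BW
   = 0.35 / 157119660.6
   = 2.227601553e-09 s
   = 2.2276 ns

2.2276 ns


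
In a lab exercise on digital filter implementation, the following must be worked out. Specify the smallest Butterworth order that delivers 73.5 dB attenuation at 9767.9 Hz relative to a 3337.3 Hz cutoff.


Butterworth filter order formula:
n = log10(10^(A/10) - 1) / (2 * log10(f_stop/f_pass))
10^(73.5/10) - 1 = 22387210.3857
f_stop/f_pass = 9767.9 / 3337.3 = 2.9269
n = 7.8794 -> ceil = 8

8


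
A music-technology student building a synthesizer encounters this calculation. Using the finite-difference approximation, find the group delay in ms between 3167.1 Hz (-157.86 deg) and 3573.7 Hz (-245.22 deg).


Group delay from phase difference:
tau = -d(phi)/d(omega)
d(phi) = -87.36 deg = -1.52472 rad
d(omega) = 2*pi*(3573.7 - 3167.1) = 2554.7431 rad/s
tau = -(-1.52472) / 2554.7431
    = 0.5968 ms

0.5968 ms


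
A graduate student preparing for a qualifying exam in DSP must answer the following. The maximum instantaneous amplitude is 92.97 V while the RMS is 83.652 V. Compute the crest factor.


Crest factor is the ratio of peak to RMS:
CF = V_peak / V_rms
   = 92.97 / 83.652
   = 1.1114

1.1114


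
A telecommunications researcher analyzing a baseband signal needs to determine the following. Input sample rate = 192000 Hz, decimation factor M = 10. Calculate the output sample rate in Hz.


Decimation reduces the sample rate:
fs_out = fs_in / M
       = 192000 / 10
       = 19200.0 Hz

19200.0 Hz


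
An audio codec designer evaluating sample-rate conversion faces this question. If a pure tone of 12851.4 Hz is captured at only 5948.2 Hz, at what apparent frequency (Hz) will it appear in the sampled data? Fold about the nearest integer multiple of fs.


Compute the nearest integer multiple of fs to the signal:
n = round(12851.4 / 5948.2) = 2
f_alias = |12851.4 - 2 * 5948.2|
        = |12851.4 - 11896.4|
        = 955.0 Hz

955.0


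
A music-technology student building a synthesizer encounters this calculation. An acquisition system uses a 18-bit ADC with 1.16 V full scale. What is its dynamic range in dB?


Dynamic range from full-scale to LSB:
V_min = V_max / 2^bits = 1.16 / 2^18
DR = 20 * log10(V_max / V_min)
   = 20 * log10(2^18)
   = 20 * 18 * log10(2)
   = 108.37 dB

108.37 dB


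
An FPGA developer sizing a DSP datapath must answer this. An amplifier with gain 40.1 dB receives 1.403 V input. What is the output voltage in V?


Output voltage from dB gain:
V_out = V_in * 10^(gain_dB / 20)
      = 1.403 * 10^(40.1 / 20)
      = 1.403 * 101.157945
      = 141.9246 V

141.9246 V


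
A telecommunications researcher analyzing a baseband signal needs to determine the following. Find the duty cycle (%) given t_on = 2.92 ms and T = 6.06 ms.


Duty cycle as a percentage:
DC = (t_on / T) * 100
   = (2.92 / 6.06) * 100
   = 0.481848 * 100
   = 48.18 %

48.18 %


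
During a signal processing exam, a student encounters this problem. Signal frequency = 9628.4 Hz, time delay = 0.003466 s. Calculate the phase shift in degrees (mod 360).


Phase shift from frequency and time delay:
phi = 360 * f * t_delay
    = 360 * 9628.4 * 0.003466
    = 12013.93 degrees
    mod 360 = 133.93 degrees

133.93 degrees


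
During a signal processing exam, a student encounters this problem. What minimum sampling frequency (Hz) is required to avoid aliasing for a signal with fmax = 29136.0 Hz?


The Nyquist rate is twice the maximum frequency component.
fs_min = 2 * fmax
      = 2 * 29136.0
      = 58272.0 Hz

58272.0


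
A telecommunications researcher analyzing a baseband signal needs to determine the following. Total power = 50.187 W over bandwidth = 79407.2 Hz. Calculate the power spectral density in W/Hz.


Power spectral density:
PSD = P / BW
    = 50.187 / 79407.2
    = 0.00063202 W/Hz

0.00063202 W/Hz


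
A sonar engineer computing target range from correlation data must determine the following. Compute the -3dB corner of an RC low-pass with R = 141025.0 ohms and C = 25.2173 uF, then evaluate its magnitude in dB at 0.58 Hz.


Step 1 — cutoff frequency:
fc = 1 / (2*pi*R*C)
C = 25.2173 uF = 2.52173e-05 F
fc = 1 / (2*pi*141025.0*2.52173e-05)
   = 0.0447533 Hz

Step 2 — magnitude at f = 0.58 Hz:
|H(f)| = 1 / sqrt(1 + (f/fc)^2)
f/fc = 0.58 / 0.0447533 = 12.959938
|H| = 1 / sqrt(1 + 167.959993) = 0.0769322
|H|_dB = 20*log10(0.0769322) = -22.28 dB

fc = 0.0447533 Hz; |H(0.58 Hz)| = -22.28 dB


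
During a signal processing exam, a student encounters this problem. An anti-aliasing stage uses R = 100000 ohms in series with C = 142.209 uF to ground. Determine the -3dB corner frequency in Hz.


Cutoff frequency of a first-order RC filter:
fc = 1 / (2 * pi * R * C)
C = 142.209 uF = 0.000142209 F
fc = 1 / (2 * pi * 100000 * 0.000142209)
   = 1 / 89.35254993487
   = 0.011192 Hz

0.011192 Hz


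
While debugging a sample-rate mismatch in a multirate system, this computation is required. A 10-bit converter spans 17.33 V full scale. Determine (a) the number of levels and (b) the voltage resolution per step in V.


Step 1 — number of quantization levels:
L = 2^N = 2^10 = 1024

Step 2 — LSB step size:
delta = Vfs / L
      = 17.33 / 1024
      = 0.01692383 V

Levels = 1024; step size = 0.01692383 V


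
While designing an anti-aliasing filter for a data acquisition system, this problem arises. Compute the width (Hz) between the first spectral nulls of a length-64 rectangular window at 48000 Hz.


Main lobe width for a rectangular window:
Width = 2 * fs / N
      = 2 * 48000 / 64
      = 96000 / 64
      = 1500.0 Hz

1500.0 Hz


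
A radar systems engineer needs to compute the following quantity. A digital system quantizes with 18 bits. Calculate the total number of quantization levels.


Number of quantization levels = 2^N
= 2^18
= 262144

262144


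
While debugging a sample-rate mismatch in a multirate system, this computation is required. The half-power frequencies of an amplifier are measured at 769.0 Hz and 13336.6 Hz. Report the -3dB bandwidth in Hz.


Bandwidth is the difference of -3dB frequencies:
BW = f_high - f_low
   = 13336.6 - 769.0
   = 12567.6 Hz

12567.6 Hz


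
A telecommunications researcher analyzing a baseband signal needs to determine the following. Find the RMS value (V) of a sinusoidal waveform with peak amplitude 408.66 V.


RMS voltage for a sinusoidal waveform:
V_rms = V_peak / sqrt(2)
      = 408.66 / 1.414214
      = 288.966 V

288.966 V


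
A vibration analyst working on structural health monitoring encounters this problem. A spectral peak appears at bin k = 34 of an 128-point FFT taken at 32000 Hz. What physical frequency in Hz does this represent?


Frequency of DFT bin k:
f_k = k * fs / N
    = 34 * 32000 / 128
    = 1088000 / 128
    = 8500.0 Hz

8500.0 Hz


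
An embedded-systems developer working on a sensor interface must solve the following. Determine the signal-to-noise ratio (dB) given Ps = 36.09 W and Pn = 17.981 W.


SNR in decibels:
SNR = 10 * log10(Ps / Pn)
    = 10 * log10(36.09 / 17.981)
    = 10 * log10(2.0071)
    = 10 * 0.3026
    = 3.03 dB

3.03 dB


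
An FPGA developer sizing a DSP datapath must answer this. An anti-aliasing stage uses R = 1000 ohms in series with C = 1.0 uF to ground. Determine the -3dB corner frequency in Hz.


Cutoff frequency of a first-order RC filter:
fc = 1 / (2 * pi * R * C)
C = 1.0 uF = 1e-06 F
fc = 1 / (2 * pi * 1000 * 1e-06)
   = 1 / 0.0062831853071796
   = 159.154943 Hz

159.154943 Hz


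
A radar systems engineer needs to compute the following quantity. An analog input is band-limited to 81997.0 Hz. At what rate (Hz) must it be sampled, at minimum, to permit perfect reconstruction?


The Nyquist rate is twice the maximum frequency component.
fs_min = 2 * fmax
      = 2 * 81997.0
      = 163994.0 Hz

163994.0


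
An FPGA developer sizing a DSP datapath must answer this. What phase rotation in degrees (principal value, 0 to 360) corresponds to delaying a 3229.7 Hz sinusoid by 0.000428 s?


Phase shift from frequency and time delay:
phi = 360 * f * t_delay
    = 360 * 3229.7 * 0.000428
    = 497.63 degrees
    mod 360 = 137.63 degrees

137.63 degrees


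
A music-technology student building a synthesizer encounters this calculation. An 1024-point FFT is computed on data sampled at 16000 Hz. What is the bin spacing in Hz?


DFT frequency resolution:
df = fs / N
   = 16000 / 1024
   = 15.625 Hz

15.625 Hz


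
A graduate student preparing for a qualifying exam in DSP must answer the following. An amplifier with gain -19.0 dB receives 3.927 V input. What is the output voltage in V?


Output voltage from dB gain:
V_out = V_in * 10^(gain_dB / 20)
      = 3.927 * 10^(-19.0 / 20)
      = 3.927 * 0.112202
      = 0.4406 V

0.4406 V


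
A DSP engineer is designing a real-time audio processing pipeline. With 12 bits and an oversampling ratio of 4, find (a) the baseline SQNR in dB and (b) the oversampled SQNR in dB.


Step 1 — baseline SQNR at Nyquist:
SQNR_base = 6.02*N + 1.76
          = 6.02*12 + 1.76
          = 74.0 dB

Step 2 — oversampling processing gain:
G = 10*log10(OSR) = 10*log10(4) = 6.02 dB

Step 3 — total:
SQNR_total = 74.0 + 6.02 = 80.02 dB

Base SQNR = 74.0 dB; oversampled SQNR = 80.02 dB


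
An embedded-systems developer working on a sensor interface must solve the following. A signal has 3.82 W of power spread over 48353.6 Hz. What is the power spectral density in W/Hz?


Power spectral density:
PSD = P / BW
    = 3.82 / 48353.6
    = 7.9e-05 W/Hz

7.9e-05 W/Hz


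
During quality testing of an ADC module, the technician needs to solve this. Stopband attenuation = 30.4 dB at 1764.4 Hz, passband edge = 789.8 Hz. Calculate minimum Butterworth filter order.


Butterworth filter order formula:
n = log10(10^(A/10) - 1) / (2 * log10(f_stop/f_pass))
10^(30.4/10) - 1 = 1095.4782
f_stop/f_pass = 1764.4 / 789.8 = 2.234
n = 4.3537 -> ceil = 5

5


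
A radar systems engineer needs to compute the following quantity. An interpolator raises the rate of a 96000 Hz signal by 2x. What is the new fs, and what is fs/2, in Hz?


Step 1 — output sample rate after interpolation by L:
fs_out = L * fs_in = 2 * 96000 = 192000 Hz

Step 2 — Nyquist frequency of the output stream:
f_Nyq = fs_out / 2 = 192000 / 2 = 96000.0 Hz

fs_out = 192000 Hz; f_Nyquist = 96000.0 Hz


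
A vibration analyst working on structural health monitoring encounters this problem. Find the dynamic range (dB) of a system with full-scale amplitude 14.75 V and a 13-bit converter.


Dynamic range from full-scale to LSB:
V_min = V_max / 2^bits = 14.75 / 2^13
DR = 20 * log10(V_max / V_min)
   = 20 * log10(2^13)
   = 20 * 13 * log10(2)
   = 78.27 dB

78.27 dB


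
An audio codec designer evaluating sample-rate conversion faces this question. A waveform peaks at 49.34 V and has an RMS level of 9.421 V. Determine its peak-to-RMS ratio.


Crest factor is the ratio of peak to RMS:
CF = V_peak / V_rms
   = 49.34 / 9.421
   = 5.2372

5.2372


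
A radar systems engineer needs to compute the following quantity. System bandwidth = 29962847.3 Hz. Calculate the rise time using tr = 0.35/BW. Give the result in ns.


Rise time from bandwidth relationship:
tr = 0.35 / BW
   = 0.35 / 29962847.3
   = 1.168113285e-08 s
   = 11.6811 ns

11.6811 ns


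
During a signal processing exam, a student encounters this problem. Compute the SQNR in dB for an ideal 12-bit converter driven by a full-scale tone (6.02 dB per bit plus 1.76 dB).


Theoretical SNR for a full-scale sinusoid:
SNR = 6.02 * N + 1.76
    = 6.02 * 12 + 1.76
    = 72.24 + 1.76
    = 74.0 dB

74.0 dB


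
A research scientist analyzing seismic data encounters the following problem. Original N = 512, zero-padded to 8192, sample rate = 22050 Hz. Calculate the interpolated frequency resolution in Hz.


Frequency resolution after zero-padding:
N_padded = 512 * 16 = 8192
df = fs / N_padded
   = 22050 / 8192
   = 2.6917 Hz

2.6917 Hz


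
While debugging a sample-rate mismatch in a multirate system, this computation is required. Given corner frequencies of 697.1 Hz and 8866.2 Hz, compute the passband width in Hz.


Bandwidth is the difference of -3dB frequencies:
BW = f_high - f_low
   = 8866.2 - 697.1
   = 8169.1 Hz

8169.1 Hz


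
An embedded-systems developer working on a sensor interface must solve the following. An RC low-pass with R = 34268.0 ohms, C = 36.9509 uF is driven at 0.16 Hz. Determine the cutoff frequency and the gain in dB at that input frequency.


Step 1 — cutoff frequency:
fc = 1 / (2*pi*R*C)
C = 36.9509 uF = 3.69509e-05 F
fc = 1 / (2*pi*34268.0*3.69509e-05)
   = 0.125692 Hz

Step 2 — magnitude at f = 0.16 Hz:
|H(f)| = 1 / sqrt(1 + (f/fc)^2)
f/fc = 0.16 / 0.125692 = 1.272953
|H| = 1 / sqrt(1 + 1.620409) = 0.6177538
|H|_dB = 20*log10(0.6177538) = -4.18 dB

fc = 0.125692 Hz; |H(0.16 Hz)| = -4.18 dB


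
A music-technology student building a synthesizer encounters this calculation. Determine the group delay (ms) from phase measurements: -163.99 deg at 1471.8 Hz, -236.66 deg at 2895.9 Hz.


Group delay from phase difference:
tau = -d(phi)/d(omega)
d(phi) = -72.67 deg = -1.268331 rad
d(omega) = 2*pi*(2895.9 - 1471.8) = 8947.8842 rad/s
tau = -(-1.268331) / 8947.8842
    = 0.1417 ms

0.1417 ms


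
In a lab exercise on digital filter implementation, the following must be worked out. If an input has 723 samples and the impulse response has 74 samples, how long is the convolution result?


Linear convolution output length:
L = N + M - 1
  = 723 + 74 - 1
  = 796 samples

796


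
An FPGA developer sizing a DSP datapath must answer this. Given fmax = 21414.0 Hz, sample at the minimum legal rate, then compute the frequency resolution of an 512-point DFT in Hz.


Step 1 — Nyquist sampling rate:
fs = 2 * fmax = 2 * 21414.0 = 42828.0 Hz

Step 2 — DFT bin spacing:
df = fs / N = 42828.0 / 512 = 83.6484 Hz

83.6484 Hz


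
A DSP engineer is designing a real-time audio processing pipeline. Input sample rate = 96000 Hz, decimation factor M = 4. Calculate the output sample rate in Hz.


Decimation reduces the sample rate:
fs_out = fs_in / M
       = 96000 / 4
       = 24000.0 Hz

24000.0 Hz


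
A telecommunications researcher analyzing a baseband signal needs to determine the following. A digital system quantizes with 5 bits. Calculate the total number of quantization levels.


Number of quantization levels = 2^N
= 2^5
= 32

32


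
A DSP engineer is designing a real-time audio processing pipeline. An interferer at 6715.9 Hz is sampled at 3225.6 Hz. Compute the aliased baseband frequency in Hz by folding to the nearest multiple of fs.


Compute the nearest integer multiple of fs to the signal:
n = round(6715.9 / 3225.6) = 2
f_alias = |6715.9 - 2 * 3225.6|
        = |6715.9 - 6451.2|
        = 264.7 Hz

264.7


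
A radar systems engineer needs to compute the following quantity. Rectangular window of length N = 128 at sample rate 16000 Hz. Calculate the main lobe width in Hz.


Main lobe width for a rectangular window:
Width = 2 * fs / N
      = 2 * 16000 / 128
      = 32000 / 128
      = 250.0 Hz

250.0 Hz


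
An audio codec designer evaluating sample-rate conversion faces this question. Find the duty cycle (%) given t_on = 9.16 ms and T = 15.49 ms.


Duty cycle as a percentage:
DC = (t_on / T) * 100
   = (9.16 / 15.49) * 100
   = 0.591349 * 100
   = 59.13 %

59.13 %


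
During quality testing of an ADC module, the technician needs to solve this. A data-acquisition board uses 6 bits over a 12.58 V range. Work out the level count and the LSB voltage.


Step 1 — number of quantization levels:
L = 2^N = 2^6 = 64

Step 2 — LSB step size:
delta = Vfs / L
      = 12.58 / 64
      = 0.1965625 V

Levels = 64; step size = 0.1965625 V


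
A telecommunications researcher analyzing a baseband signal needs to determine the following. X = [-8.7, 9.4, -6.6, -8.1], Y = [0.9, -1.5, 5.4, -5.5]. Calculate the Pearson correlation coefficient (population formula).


Pearson correlation coefficient (population):
r = cov(X,Y) / (std(X) * std(Y))
Mean X = -3.5, Mean Y = -0.175
Cov(X,Y) = -3.8675
Std(X) = 7.486989, Std(Y) = 3.948022
r = -0.1308

-0.1308


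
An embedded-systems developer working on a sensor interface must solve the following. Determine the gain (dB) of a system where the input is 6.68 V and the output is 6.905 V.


Voltage gain in dB:
G = 20 * log10(Vout / Vin)
  = 20 * log10(6.905 / 6.68)
  = 20 * log10(1.033683)
  = 20 * 0.014387
  = 0.29 dB

0.29 dB


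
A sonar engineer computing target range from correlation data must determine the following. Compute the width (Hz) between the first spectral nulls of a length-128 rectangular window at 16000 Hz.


Main lobe width for a rectangular window:
Width = 2 * fs / N
      = 2 * 16000 / 128
      = 32000 / 128
      = 250.0 Hz

250.0 Hz


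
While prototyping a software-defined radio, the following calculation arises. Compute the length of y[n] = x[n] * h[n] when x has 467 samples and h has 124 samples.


Linear convolution output length:
L = N + M - 1
  = 467 + 124 - 1
  = 590 samples

590


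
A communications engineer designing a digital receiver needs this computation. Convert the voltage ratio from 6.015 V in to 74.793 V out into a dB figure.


Voltage gain in dB:
G = 20 * log10(Vout / Vin)
  = 20 * log10(74.793 / 6.015)
  = 20 * log10(12.434414)
  = 20 * 1.094625
  = 21.89 dB

21.89 dB


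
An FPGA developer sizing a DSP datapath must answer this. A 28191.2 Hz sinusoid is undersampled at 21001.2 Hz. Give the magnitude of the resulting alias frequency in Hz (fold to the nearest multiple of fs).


Compute the nearest integer multiple of fs to the signal:
n = round(28191.2 / 21001.2) = 1
f_alias = |28191.2 - 1 * 21001.2|
        = |28191.2 - 21001.2|
        = 7190.0 Hz

7190.0


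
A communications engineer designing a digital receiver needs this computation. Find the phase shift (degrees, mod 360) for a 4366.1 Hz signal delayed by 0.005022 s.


Phase shift from frequency and time delay:
phi = 360 * f * t_delay
    = 360 * 4366.1 * 0.005022
    = 7893.56 degrees
    mod 360 = 333.56 degrees

333.56 degrees


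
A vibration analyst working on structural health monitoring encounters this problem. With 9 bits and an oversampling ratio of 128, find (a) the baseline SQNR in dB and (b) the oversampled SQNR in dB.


Step 1 — baseline SQNR at Nyquist:
SQNR_base = 6.02*N + 1.76
          = 6.02*9 + 1.76
          = 55.94 dB

Step 2 — oversampling processing gain:
G = 10*log10(OSR) = 10*log10(128) = 21.07 dB

Step 3 — total:
SQNR_total = 55.94 + 21.07 = 77.01 dB

Base SQNR = 55.94 dB; oversampled SQNR = 77.01 dB


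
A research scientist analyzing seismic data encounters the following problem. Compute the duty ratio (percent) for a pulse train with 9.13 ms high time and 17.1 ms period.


Duty cycle as a percentage:
DC = (t_on / T) * 100
   = (9.13 / 17.1) * 100
   = 0.533918 * 100
   = 53.39 %

53.39 %


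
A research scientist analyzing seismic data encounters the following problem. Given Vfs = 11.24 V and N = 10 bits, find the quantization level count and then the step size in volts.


Step 1 — number of quantization levels:
L = 2^N = 2^10 = 1024

Step 2 — LSB step size:
delta = Vfs / L
      = 11.24 / 1024
      = 0.01097656 V

Levels = 1024; step size = 0.01097656 V


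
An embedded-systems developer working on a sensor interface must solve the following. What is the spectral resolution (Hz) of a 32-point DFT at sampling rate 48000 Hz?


DFT frequency resolution:
df = fs / N
   = 48000 / 32
   = 1500.0 Hz

1500.0 Hz


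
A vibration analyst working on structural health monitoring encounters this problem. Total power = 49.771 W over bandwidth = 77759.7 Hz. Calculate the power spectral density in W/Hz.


Power spectral density:
PSD = P / BW
    = 49.771 / 77759.7
    = 0.00064006 W/Hz

0.00064006 W/Hz


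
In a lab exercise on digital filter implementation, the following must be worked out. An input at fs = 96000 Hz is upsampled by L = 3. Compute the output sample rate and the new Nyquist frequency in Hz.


Step 1 — output sample rate after interpolation by L:
fs_out = L * fs_in = 3 * 96000 = 288000 Hz

Step 2 — Nyquist frequency of the output stream:
f_Nyq = fs_out / 2 = 288000 / 2 = 144000.0 Hz

fs_out = 288000 Hz; f_Nyquist = 144000.0 Hz


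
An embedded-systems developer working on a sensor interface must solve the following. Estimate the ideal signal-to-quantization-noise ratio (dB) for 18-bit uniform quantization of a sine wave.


Theoretical SNR for a full-scale sinusoid:
SNR = 6.02 * N + 1.76
    = 6.02 * 18 + 1.76
    = 108.36 + 1.76
    = 110.12 dB

110.12 dB


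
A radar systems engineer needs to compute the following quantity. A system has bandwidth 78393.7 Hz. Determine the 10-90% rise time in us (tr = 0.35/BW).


Rise time from bandwidth relationship:
tr = 0.35 / BW
   = 0.35 / 78393.7
   = 4.46464448e-06 s
   = 4.4646 us

4.4646 us


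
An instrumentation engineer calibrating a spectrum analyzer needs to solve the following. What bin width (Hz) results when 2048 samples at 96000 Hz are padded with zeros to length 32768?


Frequency resolution after zero-padding:
N_padded = 2048 * 16 = 32768
df = fs / N_padded
   = 96000 / 32768
   = 2.9297 Hz

2.9297 Hz


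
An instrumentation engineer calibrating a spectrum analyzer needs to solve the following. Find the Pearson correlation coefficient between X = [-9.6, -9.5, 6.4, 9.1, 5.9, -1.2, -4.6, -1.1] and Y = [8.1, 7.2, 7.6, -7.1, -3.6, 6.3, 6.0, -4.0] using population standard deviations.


Pearson correlation coefficient (population):
r = cov(X,Y) / (std(X) * std(Y))
Mean X = -0.575, Mean Y = 2.5625
Cov(X,Y) = -25.292813
Std(X) = 6.728252, Std(Y) = 5.892143
r = -0.638

-0.638


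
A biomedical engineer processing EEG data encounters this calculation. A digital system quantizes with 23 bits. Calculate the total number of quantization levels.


Number of quantization levels = 2^N
= 2^23
= 8388608

8388608


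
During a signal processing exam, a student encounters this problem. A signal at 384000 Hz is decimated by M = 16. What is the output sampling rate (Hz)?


Decimation reduces the sample rate:
fs_out = fs_in / M
       = 384000 / 16
       = 24000.0 Hz

24000.0 Hz


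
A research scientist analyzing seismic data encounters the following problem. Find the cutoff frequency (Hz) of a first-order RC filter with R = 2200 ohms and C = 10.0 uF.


Cutoff frequency of a first-order RC filter:
fc = 1 / (2 * pi * R * C)
C = 10.0 uF = 1e-05 F
fc = 1 / (2 * pi * 2200 * 1e-05)
   = 1 / 0.13823007675795
   = 7.234316 Hz

7.234316 Hz


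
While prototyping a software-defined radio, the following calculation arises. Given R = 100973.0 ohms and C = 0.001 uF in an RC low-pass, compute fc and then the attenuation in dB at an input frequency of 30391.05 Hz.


Step 1 — cutoff frequency:
fc = 1 / (2*pi*R*C)
C = 0.001 uF = 1e-09 F
fc = 1 / (2*pi*100973.0*1e-09)
   = 1576.213 Hz

Step 2 — magnitude at f = 30391.05 Hz:
|H(f)| = 1 / sqrt(1 + (f/fc)^2)
f/fc = 30391.05 / 1576.213 = 19.281055
|H| = 1 / sqrt(1 + 371.759082) = 0.0517948
|H|_dB = 20*log10(0.0517948) = -25.71 dB

fc = 1576.213 Hz; |H(30391.05 Hz)| = -25.71 dB


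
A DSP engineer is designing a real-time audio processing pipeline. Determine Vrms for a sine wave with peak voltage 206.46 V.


RMS voltage for a sinusoidal waveform:
V_rms = V_peak / sqrt(2)
      = 206.46 / 1.414214
      = 145.989 V

145.989 V


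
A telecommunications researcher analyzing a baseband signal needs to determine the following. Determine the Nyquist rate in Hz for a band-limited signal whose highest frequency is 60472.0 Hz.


The Nyquist rate is twice the maximum frequency component.
fs_min = 2 * fmax
      = 2 * 60472.0
      = 120944.0 Hz

120944.0


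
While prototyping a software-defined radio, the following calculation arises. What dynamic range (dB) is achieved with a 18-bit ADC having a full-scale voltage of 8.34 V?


Dynamic range from full-scale to LSB:
V_min = V_max / 2^bits = 8.34 / 2^18
DR = 20 * log10(V_max / V_min)
   = 20 * log10(2^18)
   = 20 * 18 * log10(2)
   = 108.37 dB

108.37 dB


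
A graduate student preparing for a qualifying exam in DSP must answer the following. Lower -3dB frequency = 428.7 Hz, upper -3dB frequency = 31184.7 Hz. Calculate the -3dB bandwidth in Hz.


Bandwidth is the difference of -3dB frequencies:
BW = f_high - f_low
   = 31184.7 - 428.7
   = 30756.0 Hz

30756.0 Hz


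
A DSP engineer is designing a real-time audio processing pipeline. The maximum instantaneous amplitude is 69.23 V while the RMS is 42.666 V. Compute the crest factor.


Crest factor is the ratio of peak to RMS:
CF = V_peak / V_rms
   = 69.23 / 42.666
   = 1.6226

1.6226


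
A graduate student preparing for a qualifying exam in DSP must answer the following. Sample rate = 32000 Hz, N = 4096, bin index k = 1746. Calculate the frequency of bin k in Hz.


Frequency of DFT bin k:
f_k = k * fs / N
    = 1746 * 32000 / 4096
    = 55872000 / 4096
    = 13640.625 Hz

13640.625 Hz


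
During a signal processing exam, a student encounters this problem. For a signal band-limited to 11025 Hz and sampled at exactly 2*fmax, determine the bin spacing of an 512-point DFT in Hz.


Step 1 — Nyquist sampling rate:
fs = 2 * fmax = 2 * 11025 = 22050 Hz

Step 2 — DFT bin spacing:
df = fs / N = 22050 / 512 = 43.0664 Hz

43.0664 Hz


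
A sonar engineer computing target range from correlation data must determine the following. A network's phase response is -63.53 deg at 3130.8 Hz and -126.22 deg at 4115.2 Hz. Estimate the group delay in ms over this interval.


Group delay from phase difference:
tau = -d(phi)/d(omega)
d(phi) = -62.69 deg = -1.094147 rad
d(omega) = 2*pi*(4115.2 - 3130.8) = 6185.1676 rad/s
tau = -(-1.094147) / 6185.1676
    = 0.1769 ms

0.1769 ms


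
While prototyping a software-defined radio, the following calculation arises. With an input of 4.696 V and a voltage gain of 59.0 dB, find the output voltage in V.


Output voltage from dB gain:
V_out = V_in * 10^(gain_dB / 20)
      = 4.696 * 10^(59.0 / 20)
      = 4.696 * 891.250938
      = 4185.3144 V

4185.3144 V


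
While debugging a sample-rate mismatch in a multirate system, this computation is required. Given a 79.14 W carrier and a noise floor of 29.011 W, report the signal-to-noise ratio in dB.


SNR in decibels:
SNR = 10 * log10(Ps / Pn)
    = 10 * log10(79.14 / 29.011)
    = 10 * log10(2.7279)
    = 10 * 0.4358
    = 4.36 dB

4.36 dB


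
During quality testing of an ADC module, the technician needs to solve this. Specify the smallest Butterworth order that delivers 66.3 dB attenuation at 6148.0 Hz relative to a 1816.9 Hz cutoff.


Butterworth filter order formula:
n = log10(10^(A/10) - 1) / (2 * log10(f_stop/f_pass))
10^(66.3/10) - 1 = 4265794.188
f_stop/f_pass = 6148.0 / 1816.9 = 3.3838
n = 6.2618 -> ceil = 7

7


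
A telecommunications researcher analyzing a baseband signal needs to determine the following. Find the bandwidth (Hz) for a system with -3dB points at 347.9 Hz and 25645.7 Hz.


Bandwidth is the difference of -3dB frequencies:
BW = f_high - f_low
   = 25645.7 - 347.9
   = 25297.8 Hz

25297.8 Hz


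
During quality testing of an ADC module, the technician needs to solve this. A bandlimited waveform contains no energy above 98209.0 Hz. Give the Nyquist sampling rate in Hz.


The Nyquist rate is twice the maximum frequency component.
fs_min = 2 * fmax
      = 2 * 98209.0
      = 196418.0 Hz

196418.0


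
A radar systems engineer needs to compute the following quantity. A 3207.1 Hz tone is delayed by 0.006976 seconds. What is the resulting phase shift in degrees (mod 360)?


Phase shift from frequency and time delay:
phi = 360 * f * t_delay
    = 360 * 3207.1 * 0.006976
    = 8054.18 degrees
    mod 360 = 134.18 degrees

134.18 degrees


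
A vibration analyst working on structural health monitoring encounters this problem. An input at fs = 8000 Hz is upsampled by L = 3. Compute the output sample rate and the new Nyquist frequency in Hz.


Step 1 — output sample rate after interpolation by L:
fs_out = L * fs_in = 3 * 8000 = 24000 Hz

Step 2 — Nyquist frequency of the output stream:
f_Nyq = fs_out / 2 = 24000 / 2 = 12000.0 Hz

fs_out = 24000 Hz; f_Nyquist = 12000.0 Hz
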